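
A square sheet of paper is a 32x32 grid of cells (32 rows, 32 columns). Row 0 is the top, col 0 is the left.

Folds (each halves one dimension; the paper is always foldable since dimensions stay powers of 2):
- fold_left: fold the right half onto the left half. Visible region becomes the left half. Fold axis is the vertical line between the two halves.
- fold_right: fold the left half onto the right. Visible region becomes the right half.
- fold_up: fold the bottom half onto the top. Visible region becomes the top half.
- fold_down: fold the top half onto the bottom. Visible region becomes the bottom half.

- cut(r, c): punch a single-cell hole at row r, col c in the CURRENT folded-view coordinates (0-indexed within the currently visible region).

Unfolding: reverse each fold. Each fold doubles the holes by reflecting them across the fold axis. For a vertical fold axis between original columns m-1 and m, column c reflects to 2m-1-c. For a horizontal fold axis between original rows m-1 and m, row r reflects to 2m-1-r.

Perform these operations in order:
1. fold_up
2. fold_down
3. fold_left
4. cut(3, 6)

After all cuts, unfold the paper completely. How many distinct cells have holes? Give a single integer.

Op 1 fold_up: fold axis h@16; visible region now rows[0,16) x cols[0,32) = 16x32
Op 2 fold_down: fold axis h@8; visible region now rows[8,16) x cols[0,32) = 8x32
Op 3 fold_left: fold axis v@16; visible region now rows[8,16) x cols[0,16) = 8x16
Op 4 cut(3, 6): punch at orig (11,6); cuts so far [(11, 6)]; region rows[8,16) x cols[0,16) = 8x16
Unfold 1 (reflect across v@16): 2 holes -> [(11, 6), (11, 25)]
Unfold 2 (reflect across h@8): 4 holes -> [(4, 6), (4, 25), (11, 6), (11, 25)]
Unfold 3 (reflect across h@16): 8 holes -> [(4, 6), (4, 25), (11, 6), (11, 25), (20, 6), (20, 25), (27, 6), (27, 25)]

Answer: 8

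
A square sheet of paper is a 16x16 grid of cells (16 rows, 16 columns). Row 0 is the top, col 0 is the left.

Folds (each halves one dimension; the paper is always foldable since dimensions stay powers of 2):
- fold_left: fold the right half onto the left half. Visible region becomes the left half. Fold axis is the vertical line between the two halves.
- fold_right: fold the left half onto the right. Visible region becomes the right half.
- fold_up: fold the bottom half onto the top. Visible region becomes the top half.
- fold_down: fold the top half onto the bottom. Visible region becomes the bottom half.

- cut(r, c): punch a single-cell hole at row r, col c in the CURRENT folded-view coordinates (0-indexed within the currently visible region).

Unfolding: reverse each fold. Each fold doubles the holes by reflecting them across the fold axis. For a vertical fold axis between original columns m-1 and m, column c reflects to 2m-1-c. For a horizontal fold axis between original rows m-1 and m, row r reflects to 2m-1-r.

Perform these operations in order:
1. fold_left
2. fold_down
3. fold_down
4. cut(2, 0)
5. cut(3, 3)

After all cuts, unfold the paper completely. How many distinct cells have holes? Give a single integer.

Op 1 fold_left: fold axis v@8; visible region now rows[0,16) x cols[0,8) = 16x8
Op 2 fold_down: fold axis h@8; visible region now rows[8,16) x cols[0,8) = 8x8
Op 3 fold_down: fold axis h@12; visible region now rows[12,16) x cols[0,8) = 4x8
Op 4 cut(2, 0): punch at orig (14,0); cuts so far [(14, 0)]; region rows[12,16) x cols[0,8) = 4x8
Op 5 cut(3, 3): punch at orig (15,3); cuts so far [(14, 0), (15, 3)]; region rows[12,16) x cols[0,8) = 4x8
Unfold 1 (reflect across h@12): 4 holes -> [(8, 3), (9, 0), (14, 0), (15, 3)]
Unfold 2 (reflect across h@8): 8 holes -> [(0, 3), (1, 0), (6, 0), (7, 3), (8, 3), (9, 0), (14, 0), (15, 3)]
Unfold 3 (reflect across v@8): 16 holes -> [(0, 3), (0, 12), (1, 0), (1, 15), (6, 0), (6, 15), (7, 3), (7, 12), (8, 3), (8, 12), (9, 0), (9, 15), (14, 0), (14, 15), (15, 3), (15, 12)]

Answer: 16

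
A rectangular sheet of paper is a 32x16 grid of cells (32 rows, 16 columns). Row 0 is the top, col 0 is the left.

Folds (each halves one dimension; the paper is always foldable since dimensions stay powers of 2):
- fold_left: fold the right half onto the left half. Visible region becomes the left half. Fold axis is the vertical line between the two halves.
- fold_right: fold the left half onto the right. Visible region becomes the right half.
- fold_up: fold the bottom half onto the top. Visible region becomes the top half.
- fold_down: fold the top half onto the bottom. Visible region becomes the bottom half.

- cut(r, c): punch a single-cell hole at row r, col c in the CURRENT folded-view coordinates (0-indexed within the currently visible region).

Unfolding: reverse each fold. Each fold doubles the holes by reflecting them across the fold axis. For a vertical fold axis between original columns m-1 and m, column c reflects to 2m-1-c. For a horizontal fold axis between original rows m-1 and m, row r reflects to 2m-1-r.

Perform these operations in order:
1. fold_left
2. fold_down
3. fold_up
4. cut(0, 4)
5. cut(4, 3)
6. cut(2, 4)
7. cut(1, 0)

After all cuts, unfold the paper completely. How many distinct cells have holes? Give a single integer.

Answer: 32

Derivation:
Op 1 fold_left: fold axis v@8; visible region now rows[0,32) x cols[0,8) = 32x8
Op 2 fold_down: fold axis h@16; visible region now rows[16,32) x cols[0,8) = 16x8
Op 3 fold_up: fold axis h@24; visible region now rows[16,24) x cols[0,8) = 8x8
Op 4 cut(0, 4): punch at orig (16,4); cuts so far [(16, 4)]; region rows[16,24) x cols[0,8) = 8x8
Op 5 cut(4, 3): punch at orig (20,3); cuts so far [(16, 4), (20, 3)]; region rows[16,24) x cols[0,8) = 8x8
Op 6 cut(2, 4): punch at orig (18,4); cuts so far [(16, 4), (18, 4), (20, 3)]; region rows[16,24) x cols[0,8) = 8x8
Op 7 cut(1, 0): punch at orig (17,0); cuts so far [(16, 4), (17, 0), (18, 4), (20, 3)]; region rows[16,24) x cols[0,8) = 8x8
Unfold 1 (reflect across h@24): 8 holes -> [(16, 4), (17, 0), (18, 4), (20, 3), (27, 3), (29, 4), (30, 0), (31, 4)]
Unfold 2 (reflect across h@16): 16 holes -> [(0, 4), (1, 0), (2, 4), (4, 3), (11, 3), (13, 4), (14, 0), (15, 4), (16, 4), (17, 0), (18, 4), (20, 3), (27, 3), (29, 4), (30, 0), (31, 4)]
Unfold 3 (reflect across v@8): 32 holes -> [(0, 4), (0, 11), (1, 0), (1, 15), (2, 4), (2, 11), (4, 3), (4, 12), (11, 3), (11, 12), (13, 4), (13, 11), (14, 0), (14, 15), (15, 4), (15, 11), (16, 4), (16, 11), (17, 0), (17, 15), (18, 4), (18, 11), (20, 3), (20, 12), (27, 3), (27, 12), (29, 4), (29, 11), (30, 0), (30, 15), (31, 4), (31, 11)]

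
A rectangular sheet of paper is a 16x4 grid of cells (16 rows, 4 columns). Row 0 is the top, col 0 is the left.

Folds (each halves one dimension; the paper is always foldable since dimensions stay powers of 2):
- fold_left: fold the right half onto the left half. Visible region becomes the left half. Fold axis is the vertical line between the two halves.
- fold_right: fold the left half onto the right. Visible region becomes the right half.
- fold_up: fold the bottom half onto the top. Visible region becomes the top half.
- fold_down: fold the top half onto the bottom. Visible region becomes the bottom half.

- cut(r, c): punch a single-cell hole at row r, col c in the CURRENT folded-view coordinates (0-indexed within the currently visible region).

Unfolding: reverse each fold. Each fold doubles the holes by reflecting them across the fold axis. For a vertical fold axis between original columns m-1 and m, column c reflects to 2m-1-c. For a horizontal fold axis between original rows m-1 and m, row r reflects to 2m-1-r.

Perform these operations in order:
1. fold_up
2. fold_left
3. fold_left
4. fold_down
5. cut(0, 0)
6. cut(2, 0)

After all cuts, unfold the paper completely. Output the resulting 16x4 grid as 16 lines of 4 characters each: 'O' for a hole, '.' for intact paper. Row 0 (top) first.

Answer: ....
OOOO
....
OOOO
OOOO
....
OOOO
....
....
OOOO
....
OOOO
OOOO
....
OOOO
....

Derivation:
Op 1 fold_up: fold axis h@8; visible region now rows[0,8) x cols[0,4) = 8x4
Op 2 fold_left: fold axis v@2; visible region now rows[0,8) x cols[0,2) = 8x2
Op 3 fold_left: fold axis v@1; visible region now rows[0,8) x cols[0,1) = 8x1
Op 4 fold_down: fold axis h@4; visible region now rows[4,8) x cols[0,1) = 4x1
Op 5 cut(0, 0): punch at orig (4,0); cuts so far [(4, 0)]; region rows[4,8) x cols[0,1) = 4x1
Op 6 cut(2, 0): punch at orig (6,0); cuts so far [(4, 0), (6, 0)]; region rows[4,8) x cols[0,1) = 4x1
Unfold 1 (reflect across h@4): 4 holes -> [(1, 0), (3, 0), (4, 0), (6, 0)]
Unfold 2 (reflect across v@1): 8 holes -> [(1, 0), (1, 1), (3, 0), (3, 1), (4, 0), (4, 1), (6, 0), (6, 1)]
Unfold 3 (reflect across v@2): 16 holes -> [(1, 0), (1, 1), (1, 2), (1, 3), (3, 0), (3, 1), (3, 2), (3, 3), (4, 0), (4, 1), (4, 2), (4, 3), (6, 0), (6, 1), (6, 2), (6, 3)]
Unfold 4 (reflect across h@8): 32 holes -> [(1, 0), (1, 1), (1, 2), (1, 3), (3, 0), (3, 1), (3, 2), (3, 3), (4, 0), (4, 1), (4, 2), (4, 3), (6, 0), (6, 1), (6, 2), (6, 3), (9, 0), (9, 1), (9, 2), (9, 3), (11, 0), (11, 1), (11, 2), (11, 3), (12, 0), (12, 1), (12, 2), (12, 3), (14, 0), (14, 1), (14, 2), (14, 3)]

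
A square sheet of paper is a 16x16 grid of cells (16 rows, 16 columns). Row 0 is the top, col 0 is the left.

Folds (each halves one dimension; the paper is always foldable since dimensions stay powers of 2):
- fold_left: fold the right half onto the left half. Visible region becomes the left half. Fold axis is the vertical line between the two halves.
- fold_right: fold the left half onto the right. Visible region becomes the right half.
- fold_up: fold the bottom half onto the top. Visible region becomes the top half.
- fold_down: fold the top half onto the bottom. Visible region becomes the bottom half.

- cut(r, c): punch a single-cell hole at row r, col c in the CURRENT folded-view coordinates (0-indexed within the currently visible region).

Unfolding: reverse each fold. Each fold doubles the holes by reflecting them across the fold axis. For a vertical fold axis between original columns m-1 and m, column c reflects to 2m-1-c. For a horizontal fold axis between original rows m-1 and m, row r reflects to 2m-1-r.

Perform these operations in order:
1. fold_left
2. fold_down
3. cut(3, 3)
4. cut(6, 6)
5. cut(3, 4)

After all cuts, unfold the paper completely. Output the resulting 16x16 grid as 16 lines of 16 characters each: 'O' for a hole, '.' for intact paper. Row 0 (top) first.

Answer: ................
......O..O......
................
................
...OO......OO...
................
................
................
................
................
................
...OO......OO...
................
................
......O..O......
................

Derivation:
Op 1 fold_left: fold axis v@8; visible region now rows[0,16) x cols[0,8) = 16x8
Op 2 fold_down: fold axis h@8; visible region now rows[8,16) x cols[0,8) = 8x8
Op 3 cut(3, 3): punch at orig (11,3); cuts so far [(11, 3)]; region rows[8,16) x cols[0,8) = 8x8
Op 4 cut(6, 6): punch at orig (14,6); cuts so far [(11, 3), (14, 6)]; region rows[8,16) x cols[0,8) = 8x8
Op 5 cut(3, 4): punch at orig (11,4); cuts so far [(11, 3), (11, 4), (14, 6)]; region rows[8,16) x cols[0,8) = 8x8
Unfold 1 (reflect across h@8): 6 holes -> [(1, 6), (4, 3), (4, 4), (11, 3), (11, 4), (14, 6)]
Unfold 2 (reflect across v@8): 12 holes -> [(1, 6), (1, 9), (4, 3), (4, 4), (4, 11), (4, 12), (11, 3), (11, 4), (11, 11), (11, 12), (14, 6), (14, 9)]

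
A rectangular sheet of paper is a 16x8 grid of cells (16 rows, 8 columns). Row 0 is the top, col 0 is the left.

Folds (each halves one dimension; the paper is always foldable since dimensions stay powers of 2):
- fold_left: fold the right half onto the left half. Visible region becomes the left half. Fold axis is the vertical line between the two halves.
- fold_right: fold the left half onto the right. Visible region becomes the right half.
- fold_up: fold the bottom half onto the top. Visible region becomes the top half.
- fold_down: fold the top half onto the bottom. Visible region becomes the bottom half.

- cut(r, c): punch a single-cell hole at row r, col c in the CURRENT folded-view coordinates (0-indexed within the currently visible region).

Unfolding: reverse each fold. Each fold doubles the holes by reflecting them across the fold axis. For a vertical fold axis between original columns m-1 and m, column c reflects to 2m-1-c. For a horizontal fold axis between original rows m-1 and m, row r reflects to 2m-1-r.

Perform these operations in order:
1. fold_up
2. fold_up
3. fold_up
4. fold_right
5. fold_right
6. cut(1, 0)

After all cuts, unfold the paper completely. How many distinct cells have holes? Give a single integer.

Op 1 fold_up: fold axis h@8; visible region now rows[0,8) x cols[0,8) = 8x8
Op 2 fold_up: fold axis h@4; visible region now rows[0,4) x cols[0,8) = 4x8
Op 3 fold_up: fold axis h@2; visible region now rows[0,2) x cols[0,8) = 2x8
Op 4 fold_right: fold axis v@4; visible region now rows[0,2) x cols[4,8) = 2x4
Op 5 fold_right: fold axis v@6; visible region now rows[0,2) x cols[6,8) = 2x2
Op 6 cut(1, 0): punch at orig (1,6); cuts so far [(1, 6)]; region rows[0,2) x cols[6,8) = 2x2
Unfold 1 (reflect across v@6): 2 holes -> [(1, 5), (1, 6)]
Unfold 2 (reflect across v@4): 4 holes -> [(1, 1), (1, 2), (1, 5), (1, 6)]
Unfold 3 (reflect across h@2): 8 holes -> [(1, 1), (1, 2), (1, 5), (1, 6), (2, 1), (2, 2), (2, 5), (2, 6)]
Unfold 4 (reflect across h@4): 16 holes -> [(1, 1), (1, 2), (1, 5), (1, 6), (2, 1), (2, 2), (2, 5), (2, 6), (5, 1), (5, 2), (5, 5), (5, 6), (6, 1), (6, 2), (6, 5), (6, 6)]
Unfold 5 (reflect across h@8): 32 holes -> [(1, 1), (1, 2), (1, 5), (1, 6), (2, 1), (2, 2), (2, 5), (2, 6), (5, 1), (5, 2), (5, 5), (5, 6), (6, 1), (6, 2), (6, 5), (6, 6), (9, 1), (9, 2), (9, 5), (9, 6), (10, 1), (10, 2), (10, 5), (10, 6), (13, 1), (13, 2), (13, 5), (13, 6), (14, 1), (14, 2), (14, 5), (14, 6)]

Answer: 32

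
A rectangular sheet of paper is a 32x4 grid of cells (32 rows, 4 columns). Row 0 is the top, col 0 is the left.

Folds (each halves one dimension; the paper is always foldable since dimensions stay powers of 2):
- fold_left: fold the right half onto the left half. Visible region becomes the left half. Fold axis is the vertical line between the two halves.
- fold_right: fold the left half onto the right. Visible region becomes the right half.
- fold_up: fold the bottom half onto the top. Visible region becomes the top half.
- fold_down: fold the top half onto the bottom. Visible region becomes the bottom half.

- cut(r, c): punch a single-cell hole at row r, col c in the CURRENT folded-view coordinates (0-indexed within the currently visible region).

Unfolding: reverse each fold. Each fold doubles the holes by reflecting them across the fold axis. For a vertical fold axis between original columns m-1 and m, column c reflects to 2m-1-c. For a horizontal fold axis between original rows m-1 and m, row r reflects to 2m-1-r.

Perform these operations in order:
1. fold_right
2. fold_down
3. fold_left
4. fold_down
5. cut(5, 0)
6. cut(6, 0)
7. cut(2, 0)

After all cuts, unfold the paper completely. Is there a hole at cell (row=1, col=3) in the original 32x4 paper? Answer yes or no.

Op 1 fold_right: fold axis v@2; visible region now rows[0,32) x cols[2,4) = 32x2
Op 2 fold_down: fold axis h@16; visible region now rows[16,32) x cols[2,4) = 16x2
Op 3 fold_left: fold axis v@3; visible region now rows[16,32) x cols[2,3) = 16x1
Op 4 fold_down: fold axis h@24; visible region now rows[24,32) x cols[2,3) = 8x1
Op 5 cut(5, 0): punch at orig (29,2); cuts so far [(29, 2)]; region rows[24,32) x cols[2,3) = 8x1
Op 6 cut(6, 0): punch at orig (30,2); cuts so far [(29, 2), (30, 2)]; region rows[24,32) x cols[2,3) = 8x1
Op 7 cut(2, 0): punch at orig (26,2); cuts so far [(26, 2), (29, 2), (30, 2)]; region rows[24,32) x cols[2,3) = 8x1
Unfold 1 (reflect across h@24): 6 holes -> [(17, 2), (18, 2), (21, 2), (26, 2), (29, 2), (30, 2)]
Unfold 2 (reflect across v@3): 12 holes -> [(17, 2), (17, 3), (18, 2), (18, 3), (21, 2), (21, 3), (26, 2), (26, 3), (29, 2), (29, 3), (30, 2), (30, 3)]
Unfold 3 (reflect across h@16): 24 holes -> [(1, 2), (1, 3), (2, 2), (2, 3), (5, 2), (5, 3), (10, 2), (10, 3), (13, 2), (13, 3), (14, 2), (14, 3), (17, 2), (17, 3), (18, 2), (18, 3), (21, 2), (21, 3), (26, 2), (26, 3), (29, 2), (29, 3), (30, 2), (30, 3)]
Unfold 4 (reflect across v@2): 48 holes -> [(1, 0), (1, 1), (1, 2), (1, 3), (2, 0), (2, 1), (2, 2), (2, 3), (5, 0), (5, 1), (5, 2), (5, 3), (10, 0), (10, 1), (10, 2), (10, 3), (13, 0), (13, 1), (13, 2), (13, 3), (14, 0), (14, 1), (14, 2), (14, 3), (17, 0), (17, 1), (17, 2), (17, 3), (18, 0), (18, 1), (18, 2), (18, 3), (21, 0), (21, 1), (21, 2), (21, 3), (26, 0), (26, 1), (26, 2), (26, 3), (29, 0), (29, 1), (29, 2), (29, 3), (30, 0), (30, 1), (30, 2), (30, 3)]
Holes: [(1, 0), (1, 1), (1, 2), (1, 3), (2, 0), (2, 1), (2, 2), (2, 3), (5, 0), (5, 1), (5, 2), (5, 3), (10, 0), (10, 1), (10, 2), (10, 3), (13, 0), (13, 1), (13, 2), (13, 3), (14, 0), (14, 1), (14, 2), (14, 3), (17, 0), (17, 1), (17, 2), (17, 3), (18, 0), (18, 1), (18, 2), (18, 3), (21, 0), (21, 1), (21, 2), (21, 3), (26, 0), (26, 1), (26, 2), (26, 3), (29, 0), (29, 1), (29, 2), (29, 3), (30, 0), (30, 1), (30, 2), (30, 3)]

Answer: yes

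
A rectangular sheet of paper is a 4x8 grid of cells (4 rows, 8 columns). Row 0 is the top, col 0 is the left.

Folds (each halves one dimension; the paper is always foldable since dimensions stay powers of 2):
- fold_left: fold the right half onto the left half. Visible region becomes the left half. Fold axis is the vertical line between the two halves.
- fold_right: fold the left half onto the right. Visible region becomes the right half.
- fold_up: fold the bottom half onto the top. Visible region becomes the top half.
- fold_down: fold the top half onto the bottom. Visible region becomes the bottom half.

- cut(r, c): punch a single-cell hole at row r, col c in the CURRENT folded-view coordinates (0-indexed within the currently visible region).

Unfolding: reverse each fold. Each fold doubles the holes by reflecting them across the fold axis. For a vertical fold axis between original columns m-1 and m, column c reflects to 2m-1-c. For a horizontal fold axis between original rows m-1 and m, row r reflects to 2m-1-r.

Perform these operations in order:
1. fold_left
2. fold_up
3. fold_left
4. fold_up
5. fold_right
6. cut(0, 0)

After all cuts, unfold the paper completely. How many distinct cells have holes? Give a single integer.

Answer: 32

Derivation:
Op 1 fold_left: fold axis v@4; visible region now rows[0,4) x cols[0,4) = 4x4
Op 2 fold_up: fold axis h@2; visible region now rows[0,2) x cols[0,4) = 2x4
Op 3 fold_left: fold axis v@2; visible region now rows[0,2) x cols[0,2) = 2x2
Op 4 fold_up: fold axis h@1; visible region now rows[0,1) x cols[0,2) = 1x2
Op 5 fold_right: fold axis v@1; visible region now rows[0,1) x cols[1,2) = 1x1
Op 6 cut(0, 0): punch at orig (0,1); cuts so far [(0, 1)]; region rows[0,1) x cols[1,2) = 1x1
Unfold 1 (reflect across v@1): 2 holes -> [(0, 0), (0, 1)]
Unfold 2 (reflect across h@1): 4 holes -> [(0, 0), (0, 1), (1, 0), (1, 1)]
Unfold 3 (reflect across v@2): 8 holes -> [(0, 0), (0, 1), (0, 2), (0, 3), (1, 0), (1, 1), (1, 2), (1, 3)]
Unfold 4 (reflect across h@2): 16 holes -> [(0, 0), (0, 1), (0, 2), (0, 3), (1, 0), (1, 1), (1, 2), (1, 3), (2, 0), (2, 1), (2, 2), (2, 3), (3, 0), (3, 1), (3, 2), (3, 3)]
Unfold 5 (reflect across v@4): 32 holes -> [(0, 0), (0, 1), (0, 2), (0, 3), (0, 4), (0, 5), (0, 6), (0, 7), (1, 0), (1, 1), (1, 2), (1, 3), (1, 4), (1, 5), (1, 6), (1, 7), (2, 0), (2, 1), (2, 2), (2, 3), (2, 4), (2, 5), (2, 6), (2, 7), (3, 0), (3, 1), (3, 2), (3, 3), (3, 4), (3, 5), (3, 6), (3, 7)]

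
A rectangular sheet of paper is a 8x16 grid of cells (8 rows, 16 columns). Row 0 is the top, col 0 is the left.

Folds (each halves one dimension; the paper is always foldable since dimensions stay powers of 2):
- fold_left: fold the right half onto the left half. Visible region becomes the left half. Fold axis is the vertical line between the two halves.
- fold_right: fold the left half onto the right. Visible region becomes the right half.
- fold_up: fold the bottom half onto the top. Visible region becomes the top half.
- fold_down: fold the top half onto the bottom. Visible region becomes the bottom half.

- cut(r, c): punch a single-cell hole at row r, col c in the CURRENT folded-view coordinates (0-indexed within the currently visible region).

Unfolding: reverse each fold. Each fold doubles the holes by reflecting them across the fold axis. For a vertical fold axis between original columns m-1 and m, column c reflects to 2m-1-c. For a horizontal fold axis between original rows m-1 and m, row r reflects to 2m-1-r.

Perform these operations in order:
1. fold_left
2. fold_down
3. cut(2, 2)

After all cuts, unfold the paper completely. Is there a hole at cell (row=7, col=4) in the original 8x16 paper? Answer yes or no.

Op 1 fold_left: fold axis v@8; visible region now rows[0,8) x cols[0,8) = 8x8
Op 2 fold_down: fold axis h@4; visible region now rows[4,8) x cols[0,8) = 4x8
Op 3 cut(2, 2): punch at orig (6,2); cuts so far [(6, 2)]; region rows[4,8) x cols[0,8) = 4x8
Unfold 1 (reflect across h@4): 2 holes -> [(1, 2), (6, 2)]
Unfold 2 (reflect across v@8): 4 holes -> [(1, 2), (1, 13), (6, 2), (6, 13)]
Holes: [(1, 2), (1, 13), (6, 2), (6, 13)]

Answer: no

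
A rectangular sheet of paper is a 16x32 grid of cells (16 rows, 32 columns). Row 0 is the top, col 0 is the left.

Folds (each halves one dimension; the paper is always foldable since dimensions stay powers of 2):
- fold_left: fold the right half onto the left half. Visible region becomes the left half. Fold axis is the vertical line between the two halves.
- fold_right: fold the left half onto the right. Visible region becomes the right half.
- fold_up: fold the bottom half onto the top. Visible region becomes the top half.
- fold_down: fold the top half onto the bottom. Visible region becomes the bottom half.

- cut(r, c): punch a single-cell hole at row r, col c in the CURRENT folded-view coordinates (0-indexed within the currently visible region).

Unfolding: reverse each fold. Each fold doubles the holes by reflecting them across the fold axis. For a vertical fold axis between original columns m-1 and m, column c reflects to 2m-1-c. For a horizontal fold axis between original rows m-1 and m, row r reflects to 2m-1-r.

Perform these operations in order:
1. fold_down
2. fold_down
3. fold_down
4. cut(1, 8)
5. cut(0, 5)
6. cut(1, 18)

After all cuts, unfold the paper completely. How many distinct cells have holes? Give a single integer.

Answer: 24

Derivation:
Op 1 fold_down: fold axis h@8; visible region now rows[8,16) x cols[0,32) = 8x32
Op 2 fold_down: fold axis h@12; visible region now rows[12,16) x cols[0,32) = 4x32
Op 3 fold_down: fold axis h@14; visible region now rows[14,16) x cols[0,32) = 2x32
Op 4 cut(1, 8): punch at orig (15,8); cuts so far [(15, 8)]; region rows[14,16) x cols[0,32) = 2x32
Op 5 cut(0, 5): punch at orig (14,5); cuts so far [(14, 5), (15, 8)]; region rows[14,16) x cols[0,32) = 2x32
Op 6 cut(1, 18): punch at orig (15,18); cuts so far [(14, 5), (15, 8), (15, 18)]; region rows[14,16) x cols[0,32) = 2x32
Unfold 1 (reflect across h@14): 6 holes -> [(12, 8), (12, 18), (13, 5), (14, 5), (15, 8), (15, 18)]
Unfold 2 (reflect across h@12): 12 holes -> [(8, 8), (8, 18), (9, 5), (10, 5), (11, 8), (11, 18), (12, 8), (12, 18), (13, 5), (14, 5), (15, 8), (15, 18)]
Unfold 3 (reflect across h@8): 24 holes -> [(0, 8), (0, 18), (1, 5), (2, 5), (3, 8), (3, 18), (4, 8), (4, 18), (5, 5), (6, 5), (7, 8), (7, 18), (8, 8), (8, 18), (9, 5), (10, 5), (11, 8), (11, 18), (12, 8), (12, 18), (13, 5), (14, 5), (15, 8), (15, 18)]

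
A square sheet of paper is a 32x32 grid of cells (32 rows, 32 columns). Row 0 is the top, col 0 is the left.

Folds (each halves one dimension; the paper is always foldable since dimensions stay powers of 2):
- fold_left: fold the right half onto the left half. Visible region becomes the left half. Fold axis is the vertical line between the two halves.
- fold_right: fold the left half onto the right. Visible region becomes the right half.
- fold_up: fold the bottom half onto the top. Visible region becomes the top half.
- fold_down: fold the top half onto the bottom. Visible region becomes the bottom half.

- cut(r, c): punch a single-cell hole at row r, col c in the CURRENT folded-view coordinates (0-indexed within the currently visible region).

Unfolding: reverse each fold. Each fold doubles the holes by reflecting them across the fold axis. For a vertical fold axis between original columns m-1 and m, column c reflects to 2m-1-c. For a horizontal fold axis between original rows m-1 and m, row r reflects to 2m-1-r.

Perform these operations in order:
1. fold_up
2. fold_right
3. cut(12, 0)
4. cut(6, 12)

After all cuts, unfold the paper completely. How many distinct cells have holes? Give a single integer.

Answer: 8

Derivation:
Op 1 fold_up: fold axis h@16; visible region now rows[0,16) x cols[0,32) = 16x32
Op 2 fold_right: fold axis v@16; visible region now rows[0,16) x cols[16,32) = 16x16
Op 3 cut(12, 0): punch at orig (12,16); cuts so far [(12, 16)]; region rows[0,16) x cols[16,32) = 16x16
Op 4 cut(6, 12): punch at orig (6,28); cuts so far [(6, 28), (12, 16)]; region rows[0,16) x cols[16,32) = 16x16
Unfold 1 (reflect across v@16): 4 holes -> [(6, 3), (6, 28), (12, 15), (12, 16)]
Unfold 2 (reflect across h@16): 8 holes -> [(6, 3), (6, 28), (12, 15), (12, 16), (19, 15), (19, 16), (25, 3), (25, 28)]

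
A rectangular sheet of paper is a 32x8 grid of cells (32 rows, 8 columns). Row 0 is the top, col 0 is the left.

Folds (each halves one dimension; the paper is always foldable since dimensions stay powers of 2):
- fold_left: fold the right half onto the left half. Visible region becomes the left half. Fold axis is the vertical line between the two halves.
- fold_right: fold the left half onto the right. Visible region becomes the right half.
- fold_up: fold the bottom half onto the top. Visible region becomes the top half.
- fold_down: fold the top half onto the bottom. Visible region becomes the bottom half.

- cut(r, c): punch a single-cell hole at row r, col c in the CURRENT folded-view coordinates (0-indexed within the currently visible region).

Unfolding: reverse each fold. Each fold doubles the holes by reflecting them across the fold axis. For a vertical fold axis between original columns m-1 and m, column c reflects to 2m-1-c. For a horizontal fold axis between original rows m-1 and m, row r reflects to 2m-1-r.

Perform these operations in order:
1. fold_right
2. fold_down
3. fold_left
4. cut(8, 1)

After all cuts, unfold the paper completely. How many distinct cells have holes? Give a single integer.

Answer: 8

Derivation:
Op 1 fold_right: fold axis v@4; visible region now rows[0,32) x cols[4,8) = 32x4
Op 2 fold_down: fold axis h@16; visible region now rows[16,32) x cols[4,8) = 16x4
Op 3 fold_left: fold axis v@6; visible region now rows[16,32) x cols[4,6) = 16x2
Op 4 cut(8, 1): punch at orig (24,5); cuts so far [(24, 5)]; region rows[16,32) x cols[4,6) = 16x2
Unfold 1 (reflect across v@6): 2 holes -> [(24, 5), (24, 6)]
Unfold 2 (reflect across h@16): 4 holes -> [(7, 5), (7, 6), (24, 5), (24, 6)]
Unfold 3 (reflect across v@4): 8 holes -> [(7, 1), (7, 2), (7, 5), (7, 6), (24, 1), (24, 2), (24, 5), (24, 6)]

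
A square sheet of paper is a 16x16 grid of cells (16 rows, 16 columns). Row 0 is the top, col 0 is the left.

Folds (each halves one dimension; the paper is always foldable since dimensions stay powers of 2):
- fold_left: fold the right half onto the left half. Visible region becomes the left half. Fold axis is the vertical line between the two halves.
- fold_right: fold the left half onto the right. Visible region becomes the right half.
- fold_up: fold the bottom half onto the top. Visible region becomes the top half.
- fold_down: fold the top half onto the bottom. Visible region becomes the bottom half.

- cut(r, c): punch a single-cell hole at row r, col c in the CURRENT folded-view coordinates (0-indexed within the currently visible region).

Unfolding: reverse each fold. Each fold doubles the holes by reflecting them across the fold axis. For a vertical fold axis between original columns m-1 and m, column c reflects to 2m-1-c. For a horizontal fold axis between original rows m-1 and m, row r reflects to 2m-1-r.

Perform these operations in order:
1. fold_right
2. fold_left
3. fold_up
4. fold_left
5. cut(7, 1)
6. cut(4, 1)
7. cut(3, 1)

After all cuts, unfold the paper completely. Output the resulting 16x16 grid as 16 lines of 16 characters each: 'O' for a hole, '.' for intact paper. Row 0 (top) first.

Op 1 fold_right: fold axis v@8; visible region now rows[0,16) x cols[8,16) = 16x8
Op 2 fold_left: fold axis v@12; visible region now rows[0,16) x cols[8,12) = 16x4
Op 3 fold_up: fold axis h@8; visible region now rows[0,8) x cols[8,12) = 8x4
Op 4 fold_left: fold axis v@10; visible region now rows[0,8) x cols[8,10) = 8x2
Op 5 cut(7, 1): punch at orig (7,9); cuts so far [(7, 9)]; region rows[0,8) x cols[8,10) = 8x2
Op 6 cut(4, 1): punch at orig (4,9); cuts so far [(4, 9), (7, 9)]; region rows[0,8) x cols[8,10) = 8x2
Op 7 cut(3, 1): punch at orig (3,9); cuts so far [(3, 9), (4, 9), (7, 9)]; region rows[0,8) x cols[8,10) = 8x2
Unfold 1 (reflect across v@10): 6 holes -> [(3, 9), (3, 10), (4, 9), (4, 10), (7, 9), (7, 10)]
Unfold 2 (reflect across h@8): 12 holes -> [(3, 9), (3, 10), (4, 9), (4, 10), (7, 9), (7, 10), (8, 9), (8, 10), (11, 9), (11, 10), (12, 9), (12, 10)]
Unfold 3 (reflect across v@12): 24 holes -> [(3, 9), (3, 10), (3, 13), (3, 14), (4, 9), (4, 10), (4, 13), (4, 14), (7, 9), (7, 10), (7, 13), (7, 14), (8, 9), (8, 10), (8, 13), (8, 14), (11, 9), (11, 10), (11, 13), (11, 14), (12, 9), (12, 10), (12, 13), (12, 14)]
Unfold 4 (reflect across v@8): 48 holes -> [(3, 1), (3, 2), (3, 5), (3, 6), (3, 9), (3, 10), (3, 13), (3, 14), (4, 1), (4, 2), (4, 5), (4, 6), (4, 9), (4, 10), (4, 13), (4, 14), (7, 1), (7, 2), (7, 5), (7, 6), (7, 9), (7, 10), (7, 13), (7, 14), (8, 1), (8, 2), (8, 5), (8, 6), (8, 9), (8, 10), (8, 13), (8, 14), (11, 1), (11, 2), (11, 5), (11, 6), (11, 9), (11, 10), (11, 13), (11, 14), (12, 1), (12, 2), (12, 5), (12, 6), (12, 9), (12, 10), (12, 13), (12, 14)]

Answer: ................
................
................
.OO..OO..OO..OO.
.OO..OO..OO..OO.
................
................
.OO..OO..OO..OO.
.OO..OO..OO..OO.
................
................
.OO..OO..OO..OO.
.OO..OO..OO..OO.
................
................
................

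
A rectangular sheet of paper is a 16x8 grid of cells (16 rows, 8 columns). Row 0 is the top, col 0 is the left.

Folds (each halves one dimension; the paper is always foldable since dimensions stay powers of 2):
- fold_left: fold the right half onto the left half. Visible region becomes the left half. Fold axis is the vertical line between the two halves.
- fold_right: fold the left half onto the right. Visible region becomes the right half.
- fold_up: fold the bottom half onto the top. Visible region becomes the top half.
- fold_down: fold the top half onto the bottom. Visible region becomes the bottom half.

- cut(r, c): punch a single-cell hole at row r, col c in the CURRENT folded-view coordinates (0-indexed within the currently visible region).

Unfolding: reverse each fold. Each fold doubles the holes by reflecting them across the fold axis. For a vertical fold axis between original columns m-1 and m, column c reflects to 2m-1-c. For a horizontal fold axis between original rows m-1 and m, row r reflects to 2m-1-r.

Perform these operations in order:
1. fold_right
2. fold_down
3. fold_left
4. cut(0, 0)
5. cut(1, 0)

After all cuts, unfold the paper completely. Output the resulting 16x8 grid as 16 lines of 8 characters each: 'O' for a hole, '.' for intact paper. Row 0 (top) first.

Answer: ........
........
........
........
........
........
O..OO..O
O..OO..O
O..OO..O
O..OO..O
........
........
........
........
........
........

Derivation:
Op 1 fold_right: fold axis v@4; visible region now rows[0,16) x cols[4,8) = 16x4
Op 2 fold_down: fold axis h@8; visible region now rows[8,16) x cols[4,8) = 8x4
Op 3 fold_left: fold axis v@6; visible region now rows[8,16) x cols[4,6) = 8x2
Op 4 cut(0, 0): punch at orig (8,4); cuts so far [(8, 4)]; region rows[8,16) x cols[4,6) = 8x2
Op 5 cut(1, 0): punch at orig (9,4); cuts so far [(8, 4), (9, 4)]; region rows[8,16) x cols[4,6) = 8x2
Unfold 1 (reflect across v@6): 4 holes -> [(8, 4), (8, 7), (9, 4), (9, 7)]
Unfold 2 (reflect across h@8): 8 holes -> [(6, 4), (6, 7), (7, 4), (7, 7), (8, 4), (8, 7), (9, 4), (9, 7)]
Unfold 3 (reflect across v@4): 16 holes -> [(6, 0), (6, 3), (6, 4), (6, 7), (7, 0), (7, 3), (7, 4), (7, 7), (8, 0), (8, 3), (8, 4), (8, 7), (9, 0), (9, 3), (9, 4), (9, 7)]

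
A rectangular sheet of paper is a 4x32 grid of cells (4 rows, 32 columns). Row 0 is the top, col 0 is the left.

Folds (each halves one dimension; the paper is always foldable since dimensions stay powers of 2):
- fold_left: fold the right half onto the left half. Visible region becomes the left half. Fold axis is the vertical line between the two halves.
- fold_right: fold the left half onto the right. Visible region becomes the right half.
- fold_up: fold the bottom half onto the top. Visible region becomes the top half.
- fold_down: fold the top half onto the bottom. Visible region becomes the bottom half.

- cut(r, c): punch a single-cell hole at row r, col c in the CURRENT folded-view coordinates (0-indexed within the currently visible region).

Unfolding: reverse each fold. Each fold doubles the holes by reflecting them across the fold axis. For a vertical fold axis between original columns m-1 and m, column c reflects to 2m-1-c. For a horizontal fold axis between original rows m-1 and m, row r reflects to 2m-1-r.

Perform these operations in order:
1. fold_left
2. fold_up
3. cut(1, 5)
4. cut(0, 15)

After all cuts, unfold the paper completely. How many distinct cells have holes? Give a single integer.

Op 1 fold_left: fold axis v@16; visible region now rows[0,4) x cols[0,16) = 4x16
Op 2 fold_up: fold axis h@2; visible region now rows[0,2) x cols[0,16) = 2x16
Op 3 cut(1, 5): punch at orig (1,5); cuts so far [(1, 5)]; region rows[0,2) x cols[0,16) = 2x16
Op 4 cut(0, 15): punch at orig (0,15); cuts so far [(0, 15), (1, 5)]; region rows[0,2) x cols[0,16) = 2x16
Unfold 1 (reflect across h@2): 4 holes -> [(0, 15), (1, 5), (2, 5), (3, 15)]
Unfold 2 (reflect across v@16): 8 holes -> [(0, 15), (0, 16), (1, 5), (1, 26), (2, 5), (2, 26), (3, 15), (3, 16)]

Answer: 8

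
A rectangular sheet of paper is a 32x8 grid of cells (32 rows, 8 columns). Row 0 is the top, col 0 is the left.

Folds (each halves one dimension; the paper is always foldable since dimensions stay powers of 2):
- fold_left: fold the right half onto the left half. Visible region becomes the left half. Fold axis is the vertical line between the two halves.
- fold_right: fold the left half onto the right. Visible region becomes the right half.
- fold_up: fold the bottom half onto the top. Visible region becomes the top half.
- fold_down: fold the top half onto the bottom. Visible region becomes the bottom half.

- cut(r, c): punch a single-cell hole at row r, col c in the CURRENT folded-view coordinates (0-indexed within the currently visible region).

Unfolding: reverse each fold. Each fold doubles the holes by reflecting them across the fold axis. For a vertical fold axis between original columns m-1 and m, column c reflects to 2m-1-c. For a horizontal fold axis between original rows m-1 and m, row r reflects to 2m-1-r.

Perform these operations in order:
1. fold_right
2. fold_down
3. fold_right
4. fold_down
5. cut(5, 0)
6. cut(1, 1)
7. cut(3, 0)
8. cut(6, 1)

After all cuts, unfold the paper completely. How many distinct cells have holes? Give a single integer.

Answer: 64

Derivation:
Op 1 fold_right: fold axis v@4; visible region now rows[0,32) x cols[4,8) = 32x4
Op 2 fold_down: fold axis h@16; visible region now rows[16,32) x cols[4,8) = 16x4
Op 3 fold_right: fold axis v@6; visible region now rows[16,32) x cols[6,8) = 16x2
Op 4 fold_down: fold axis h@24; visible region now rows[24,32) x cols[6,8) = 8x2
Op 5 cut(5, 0): punch at orig (29,6); cuts so far [(29, 6)]; region rows[24,32) x cols[6,8) = 8x2
Op 6 cut(1, 1): punch at orig (25,7); cuts so far [(25, 7), (29, 6)]; region rows[24,32) x cols[6,8) = 8x2
Op 7 cut(3, 0): punch at orig (27,6); cuts so far [(25, 7), (27, 6), (29, 6)]; region rows[24,32) x cols[6,8) = 8x2
Op 8 cut(6, 1): punch at orig (30,7); cuts so far [(25, 7), (27, 6), (29, 6), (30, 7)]; region rows[24,32) x cols[6,8) = 8x2
Unfold 1 (reflect across h@24): 8 holes -> [(17, 7), (18, 6), (20, 6), (22, 7), (25, 7), (27, 6), (29, 6), (30, 7)]
Unfold 2 (reflect across v@6): 16 holes -> [(17, 4), (17, 7), (18, 5), (18, 6), (20, 5), (20, 6), (22, 4), (22, 7), (25, 4), (25, 7), (27, 5), (27, 6), (29, 5), (29, 6), (30, 4), (30, 7)]
Unfold 3 (reflect across h@16): 32 holes -> [(1, 4), (1, 7), (2, 5), (2, 6), (4, 5), (4, 6), (6, 4), (6, 7), (9, 4), (9, 7), (11, 5), (11, 6), (13, 5), (13, 6), (14, 4), (14, 7), (17, 4), (17, 7), (18, 5), (18, 6), (20, 5), (20, 6), (22, 4), (22, 7), (25, 4), (25, 7), (27, 5), (27, 6), (29, 5), (29, 6), (30, 4), (30, 7)]
Unfold 4 (reflect across v@4): 64 holes -> [(1, 0), (1, 3), (1, 4), (1, 7), (2, 1), (2, 2), (2, 5), (2, 6), (4, 1), (4, 2), (4, 5), (4, 6), (6, 0), (6, 3), (6, 4), (6, 7), (9, 0), (9, 3), (9, 4), (9, 7), (11, 1), (11, 2), (11, 5), (11, 6), (13, 1), (13, 2), (13, 5), (13, 6), (14, 0), (14, 3), (14, 4), (14, 7), (17, 0), (17, 3), (17, 4), (17, 7), (18, 1), (18, 2), (18, 5), (18, 6), (20, 1), (20, 2), (20, 5), (20, 6), (22, 0), (22, 3), (22, 4), (22, 7), (25, 0), (25, 3), (25, 4), (25, 7), (27, 1), (27, 2), (27, 5), (27, 6), (29, 1), (29, 2), (29, 5), (29, 6), (30, 0), (30, 3), (30, 4), (30, 7)]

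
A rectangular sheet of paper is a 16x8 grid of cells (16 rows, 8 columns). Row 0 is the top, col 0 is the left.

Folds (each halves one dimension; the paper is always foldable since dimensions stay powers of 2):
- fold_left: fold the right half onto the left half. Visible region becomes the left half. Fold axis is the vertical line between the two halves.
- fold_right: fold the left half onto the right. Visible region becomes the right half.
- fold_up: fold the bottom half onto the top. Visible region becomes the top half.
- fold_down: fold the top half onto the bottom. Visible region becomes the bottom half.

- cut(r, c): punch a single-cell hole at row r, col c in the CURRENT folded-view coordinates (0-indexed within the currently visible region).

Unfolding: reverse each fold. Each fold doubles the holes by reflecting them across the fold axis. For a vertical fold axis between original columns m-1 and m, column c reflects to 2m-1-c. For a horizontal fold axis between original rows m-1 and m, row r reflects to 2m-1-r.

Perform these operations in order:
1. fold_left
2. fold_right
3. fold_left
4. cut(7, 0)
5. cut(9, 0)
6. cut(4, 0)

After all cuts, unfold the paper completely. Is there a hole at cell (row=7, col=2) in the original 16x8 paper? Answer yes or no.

Op 1 fold_left: fold axis v@4; visible region now rows[0,16) x cols[0,4) = 16x4
Op 2 fold_right: fold axis v@2; visible region now rows[0,16) x cols[2,4) = 16x2
Op 3 fold_left: fold axis v@3; visible region now rows[0,16) x cols[2,3) = 16x1
Op 4 cut(7, 0): punch at orig (7,2); cuts so far [(7, 2)]; region rows[0,16) x cols[2,3) = 16x1
Op 5 cut(9, 0): punch at orig (9,2); cuts so far [(7, 2), (9, 2)]; region rows[0,16) x cols[2,3) = 16x1
Op 6 cut(4, 0): punch at orig (4,2); cuts so far [(4, 2), (7, 2), (9, 2)]; region rows[0,16) x cols[2,3) = 16x1
Unfold 1 (reflect across v@3): 6 holes -> [(4, 2), (4, 3), (7, 2), (7, 3), (9, 2), (9, 3)]
Unfold 2 (reflect across v@2): 12 holes -> [(4, 0), (4, 1), (4, 2), (4, 3), (7, 0), (7, 1), (7, 2), (7, 3), (9, 0), (9, 1), (9, 2), (9, 3)]
Unfold 3 (reflect across v@4): 24 holes -> [(4, 0), (4, 1), (4, 2), (4, 3), (4, 4), (4, 5), (4, 6), (4, 7), (7, 0), (7, 1), (7, 2), (7, 3), (7, 4), (7, 5), (7, 6), (7, 7), (9, 0), (9, 1), (9, 2), (9, 3), (9, 4), (9, 5), (9, 6), (9, 7)]
Holes: [(4, 0), (4, 1), (4, 2), (4, 3), (4, 4), (4, 5), (4, 6), (4, 7), (7, 0), (7, 1), (7, 2), (7, 3), (7, 4), (7, 5), (7, 6), (7, 7), (9, 0), (9, 1), (9, 2), (9, 3), (9, 4), (9, 5), (9, 6), (9, 7)]

Answer: yes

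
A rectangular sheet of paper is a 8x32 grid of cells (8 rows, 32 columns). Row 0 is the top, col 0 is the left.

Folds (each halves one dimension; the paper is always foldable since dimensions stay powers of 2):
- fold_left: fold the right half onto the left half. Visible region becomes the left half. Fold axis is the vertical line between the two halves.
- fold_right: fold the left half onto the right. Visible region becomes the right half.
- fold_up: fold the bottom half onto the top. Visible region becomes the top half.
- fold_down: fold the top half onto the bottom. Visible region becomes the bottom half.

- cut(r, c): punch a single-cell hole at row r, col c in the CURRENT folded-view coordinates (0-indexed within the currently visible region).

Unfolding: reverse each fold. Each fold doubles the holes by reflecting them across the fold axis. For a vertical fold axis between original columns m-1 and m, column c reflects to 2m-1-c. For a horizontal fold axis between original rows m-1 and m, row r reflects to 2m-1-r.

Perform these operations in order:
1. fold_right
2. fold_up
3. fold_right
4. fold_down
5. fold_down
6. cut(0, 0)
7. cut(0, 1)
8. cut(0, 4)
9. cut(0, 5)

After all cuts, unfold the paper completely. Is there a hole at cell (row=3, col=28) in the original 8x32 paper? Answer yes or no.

Answer: yes

Derivation:
Op 1 fold_right: fold axis v@16; visible region now rows[0,8) x cols[16,32) = 8x16
Op 2 fold_up: fold axis h@4; visible region now rows[0,4) x cols[16,32) = 4x16
Op 3 fold_right: fold axis v@24; visible region now rows[0,4) x cols[24,32) = 4x8
Op 4 fold_down: fold axis h@2; visible region now rows[2,4) x cols[24,32) = 2x8
Op 5 fold_down: fold axis h@3; visible region now rows[3,4) x cols[24,32) = 1x8
Op 6 cut(0, 0): punch at orig (3,24); cuts so far [(3, 24)]; region rows[3,4) x cols[24,32) = 1x8
Op 7 cut(0, 1): punch at orig (3,25); cuts so far [(3, 24), (3, 25)]; region rows[3,4) x cols[24,32) = 1x8
Op 8 cut(0, 4): punch at orig (3,28); cuts so far [(3, 24), (3, 25), (3, 28)]; region rows[3,4) x cols[24,32) = 1x8
Op 9 cut(0, 5): punch at orig (3,29); cuts so far [(3, 24), (3, 25), (3, 28), (3, 29)]; region rows[3,4) x cols[24,32) = 1x8
Unfold 1 (reflect across h@3): 8 holes -> [(2, 24), (2, 25), (2, 28), (2, 29), (3, 24), (3, 25), (3, 28), (3, 29)]
Unfold 2 (reflect across h@2): 16 holes -> [(0, 24), (0, 25), (0, 28), (0, 29), (1, 24), (1, 25), (1, 28), (1, 29), (2, 24), (2, 25), (2, 28), (2, 29), (3, 24), (3, 25), (3, 28), (3, 29)]
Unfold 3 (reflect across v@24): 32 holes -> [(0, 18), (0, 19), (0, 22), (0, 23), (0, 24), (0, 25), (0, 28), (0, 29), (1, 18), (1, 19), (1, 22), (1, 23), (1, 24), (1, 25), (1, 28), (1, 29), (2, 18), (2, 19), (2, 22), (2, 23), (2, 24), (2, 25), (2, 28), (2, 29), (3, 18), (3, 19), (3, 22), (3, 23), (3, 24), (3, 25), (3, 28), (3, 29)]
Unfold 4 (reflect across h@4): 64 holes -> [(0, 18), (0, 19), (0, 22), (0, 23), (0, 24), (0, 25), (0, 28), (0, 29), (1, 18), (1, 19), (1, 22), (1, 23), (1, 24), (1, 25), (1, 28), (1, 29), (2, 18), (2, 19), (2, 22), (2, 23), (2, 24), (2, 25), (2, 28), (2, 29), (3, 18), (3, 19), (3, 22), (3, 23), (3, 24), (3, 25), (3, 28), (3, 29), (4, 18), (4, 19), (4, 22), (4, 23), (4, 24), (4, 25), (4, 28), (4, 29), (5, 18), (5, 19), (5, 22), (5, 23), (5, 24), (5, 25), (5, 28), (5, 29), (6, 18), (6, 19), (6, 22), (6, 23), (6, 24), (6, 25), (6, 28), (6, 29), (7, 18), (7, 19), (7, 22), (7, 23), (7, 24), (7, 25), (7, 28), (7, 29)]
Unfold 5 (reflect across v@16): 128 holes -> [(0, 2), (0, 3), (0, 6), (0, 7), (0, 8), (0, 9), (0, 12), (0, 13), (0, 18), (0, 19), (0, 22), (0, 23), (0, 24), (0, 25), (0, 28), (0, 29), (1, 2), (1, 3), (1, 6), (1, 7), (1, 8), (1, 9), (1, 12), (1, 13), (1, 18), (1, 19), (1, 22), (1, 23), (1, 24), (1, 25), (1, 28), (1, 29), (2, 2), (2, 3), (2, 6), (2, 7), (2, 8), (2, 9), (2, 12), (2, 13), (2, 18), (2, 19), (2, 22), (2, 23), (2, 24), (2, 25), (2, 28), (2, 29), (3, 2), (3, 3), (3, 6), (3, 7), (3, 8), (3, 9), (3, 12), (3, 13), (3, 18), (3, 19), (3, 22), (3, 23), (3, 24), (3, 25), (3, 28), (3, 29), (4, 2), (4, 3), (4, 6), (4, 7), (4, 8), (4, 9), (4, 12), (4, 13), (4, 18), (4, 19), (4, 22), (4, 23), (4, 24), (4, 25), (4, 28), (4, 29), (5, 2), (5, 3), (5, 6), (5, 7), (5, 8), (5, 9), (5, 12), (5, 13), (5, 18), (5, 19), (5, 22), (5, 23), (5, 24), (5, 25), (5, 28), (5, 29), (6, 2), (6, 3), (6, 6), (6, 7), (6, 8), (6, 9), (6, 12), (6, 13), (6, 18), (6, 19), (6, 22), (6, 23), (6, 24), (6, 25), (6, 28), (6, 29), (7, 2), (7, 3), (7, 6), (7, 7), (7, 8), (7, 9), (7, 12), (7, 13), (7, 18), (7, 19), (7, 22), (7, 23), (7, 24), (7, 25), (7, 28), (7, 29)]
Holes: [(0, 2), (0, 3), (0, 6), (0, 7), (0, 8), (0, 9), (0, 12), (0, 13), (0, 18), (0, 19), (0, 22), (0, 23), (0, 24), (0, 25), (0, 28), (0, 29), (1, 2), (1, 3), (1, 6), (1, 7), (1, 8), (1, 9), (1, 12), (1, 13), (1, 18), (1, 19), (1, 22), (1, 23), (1, 24), (1, 25), (1, 28), (1, 29), (2, 2), (2, 3), (2, 6), (2, 7), (2, 8), (2, 9), (2, 12), (2, 13), (2, 18), (2, 19), (2, 22), (2, 23), (2, 24), (2, 25), (2, 28), (2, 29), (3, 2), (3, 3), (3, 6), (3, 7), (3, 8), (3, 9), (3, 12), (3, 13), (3, 18), (3, 19), (3, 22), (3, 23), (3, 24), (3, 25), (3, 28), (3, 29), (4, 2), (4, 3), (4, 6), (4, 7), (4, 8), (4, 9), (4, 12), (4, 13), (4, 18), (4, 19), (4, 22), (4, 23), (4, 24), (4, 25), (4, 28), (4, 29), (5, 2), (5, 3), (5, 6), (5, 7), (5, 8), (5, 9), (5, 12), (5, 13), (5, 18), (5, 19), (5, 22), (5, 23), (5, 24), (5, 25), (5, 28), (5, 29), (6, 2), (6, 3), (6, 6), (6, 7), (6, 8), (6, 9), (6, 12), (6, 13), (6, 18), (6, 19), (6, 22), (6, 23), (6, 24), (6, 25), (6, 28), (6, 29), (7, 2), (7, 3), (7, 6), (7, 7), (7, 8), (7, 9), (7, 12), (7, 13), (7, 18), (7, 19), (7, 22), (7, 23), (7, 24), (7, 25), (7, 28), (7, 29)]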